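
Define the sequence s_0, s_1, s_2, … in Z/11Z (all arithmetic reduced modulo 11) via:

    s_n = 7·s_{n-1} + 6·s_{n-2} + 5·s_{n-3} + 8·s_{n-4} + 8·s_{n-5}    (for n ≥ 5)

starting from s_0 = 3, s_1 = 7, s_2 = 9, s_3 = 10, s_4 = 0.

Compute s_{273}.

9

s_5 = 7·0 + 6·10 + 5·9 + 8·7 + 8·3 = 9
s_6 = 7·9 + 6·0 + 5·10 + 8·9 + 8·7 = 10
s_7 = 7·10 + 6·9 + 5·0 + 8·10 + 8·9 = 1
s_8 = 7·1 + 6·10 + 5·9 + 8·0 + 8·10 = 5
s_9 = 7·5 + 6·1 + 5·10 + 8·9 + 8·0 = 9
s_10 = 7·9 + 6·5 + 5·1 + 8·10 + 8·9 = 8
Continuing the recurrence:
  s_11 = 3;  s_12 = 8;  s_13 = 6;  s_14 = 10;  s_15 = 3;  s_16 = 1
  s_17 = 0;  s_18 = 6;  s_19 = 8;  s_20 = 3;  s_21 = 8;  s_22 = 8
  s_23 = 0;  s_24 = 0;  s_25 = 7;  s_26 = 1;  s_27 = 3;  s_28 = 7
  s_29 = 7;  s_30 = 5;  s_31 = 1;  s_32 = 9;  s_33 = 8;  s_34 = 2
  s_35 = 1;  s_36 = 7;  s_37 = 3;  s_38 = 5;  s_39 = 2;  s_40 = 2
  s_41 = 10;  s_42 = 2;  s_43 = 8;  s_44 = 7;  s_45 = 5;  s_46 = 4
  s_47 = 8;  s_48 = 5;  s_49 = 1;  s_50 = 6;  s_51 = 4;  s_52 = 8
  s_53 = 4;  s_54 = 9;  s_55 = 9;  s_56 = 2;  s_57 = 0;  s_58 = 7
  s_59 = 5;  s_60 = 0;  s_61 = 4;  s_62 = 10;  s_63 = 3;  s_64 = 9
  s_65 = 9;  s_66 = 2;  s_67 = 8;  s_68 = 0;  s_69 = 4;  s_70 = 2
  s_71 = 8;  s_72 = 9;  s_73 = 10;  s_74 = 3;  s_75 = 8;  s_76 = 7
  s_77 = 0;  s_78 = 10;  s_79 = 6;  s_80 = 2;  s_81 = 2;  s_82 = 4
  s_83 = 2;  s_84 = 2;  s_85 = 1;  s_86 = 0;  s_87 = 9;  s_88 = 1
  s_89 = 8;  s_90 = 5;  s_91 = 6;  s_92 = 5;  s_93 = 3;  s_94 = 9
  s_95 = 7;  s_96 = 8;  s_97 = 9;  s_98 = 0;  s_99 = 2;  s_100 = 3
  s_101 = 4;  s_102 = 7;  s_103 = 5;  s_104 = 5;  s_105 = 2;  s_106 = 3
  s_107 = 0;  s_108 = 9;  s_109 = 2;  s_110 = 9;  s_111 = 1;  s_112 = 0
  s_113 = 7;  s_114 = 10;  s_115 = 5;  s_116 = 6;  s_117 = 2;  s_118 = 2
  s_119 = 0;  s_120 = 0;  s_121 = 8;  s_122 = 0;  s_123 = 9;  s_124 = 4
  s_125 = 3;  s_126 = 0;  s_127 = 0;  s_128 = 9;  s_129 = 9;  s_130 = 9
  s_131 = 8;  s_132 = 7;  s_133 = 0;  s_134 = 6;  s_135 = 4;  s_136 = 8
  s_137 = 1;  s_138 = 2;  s_139 = 8;  s_140 = 4;  s_141 = 4;  s_142 = 6
  s_143 = 1;  s_144 = 5;  s_145 = 3;  s_146 = 4;  s_147 = 6;  s_148 = 8
  s_149 = 0;  s_150 = 2;  s_151 = 2;  s_152 = 6;  s_153 = 7;  s_154 = 1
  s_155 = 1;  s_156 = 2;  s_157 = 8;  s_158 = 5;  s_159 = 10;  s_160 = 10
  s_161 = 4;  s_162 = 0;  s_163 = 7;  s_164 = 9;  s_165 = 8;  s_166 = 1
  s_167 = 2;  s_168 = 1;  s_169 = 6;  s_170 = 9;  s_171 = 7;  s_172 = 3
  s_173 = 10;  s_174 = 1;  s_175 = 1;  s_176 = 0;  s_177 = 5;  s_178 = 7
  s_179 = 7;  s_180 = 3;  s_181 = 6;  s_182 = 4;  s_183 = 4;  s_184 = 8
  s_185 = 7;  s_186 = 10;  s_187 = 7;  s_188 = 9;  s_189 = 0;  s_190 = 5
  s_191 = 7;  s_192 = 9;  s_193 = 4;  s_194 = 3;  s_195 = 10;  s_196 = 5
  s_197 = 5;  s_198 = 6;  s_199 = 3;  s_200 = 4;  s_201 = 2;  s_202 = 9
  s_203 = 2;  s_204 = 2;  s_205 = 9;  s_206 = 8;  s_207 = 10;  s_208 = 8
  s_209 = 2;  s_210 = 6;  s_211 = 7;  s_212 = 8;  s_213 = 10;  s_214 = 8
  s_215 = 7;  s_216 = 3;  s_217 = 5;  s_218 = 1;  s_219 = 7;  s_220 = 6
  s_221 = 10;  s_222 = 2;  s_223 = 3;  s_224 = 0;  s_225 = 2;  s_226 = 4
  s_227 = 3;  s_228 = 2;  s_229 = 2;  s_230 = 1;  s_231 = 8;  s_232 = 2
  s_233 = 0;  s_234 = 10;  s_235 = 9;  s_236 = 5;  s_237 = 1;  s_238 = 8
  s_239 = 8;  s_240 = 1;  s_241 = 0;  s_242 = 8;  s_243 = 2;  s_244 = 2
  s_245 = 8;  s_246 = 10;  s_247 = 10;  s_248 = 4;  s_249 = 9;  s_250 = 6
  s_251 = 1;  s_252 = 2;  s_253 = 0;  s_254 = 5;  s_255 = 2;  s_256 = 2
  s_257 = 1;  s_258 = 3;  s_259 = 5;  s_260 = 2;  s_261 = 6;  s_262 = 1
  s_263 = 7;  s_264 = 9;  s_265 = 9;  s_266 = 10;  s_267 = 2;  s_268 = 5
  s_269 = 10;  s_270 = 9;  s_271 = 2
s_272 = 7·2 + 6·9 + 5·10 + 8·5 + 8·2 = 9
s_273 = 7·9 + 6·2 + 5·9 + 8·10 + 8·5 = 9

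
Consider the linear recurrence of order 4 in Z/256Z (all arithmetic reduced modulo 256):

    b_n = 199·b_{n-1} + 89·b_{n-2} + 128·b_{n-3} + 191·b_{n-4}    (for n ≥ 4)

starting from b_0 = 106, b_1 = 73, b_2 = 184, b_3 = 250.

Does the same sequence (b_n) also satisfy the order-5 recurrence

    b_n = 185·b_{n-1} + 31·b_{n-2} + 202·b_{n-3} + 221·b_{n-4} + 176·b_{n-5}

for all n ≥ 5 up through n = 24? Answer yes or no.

Terms b_0..b_24: 106, 73, 184, 250, 228, 157, 151, 124, 127, 120, 24, 100, 213, 223, 78, 69, 44, 146, 124, 161, 23, 200, 123, 196, 72
n=5: candidate gives 31, actual b_5 = 157 ✗

no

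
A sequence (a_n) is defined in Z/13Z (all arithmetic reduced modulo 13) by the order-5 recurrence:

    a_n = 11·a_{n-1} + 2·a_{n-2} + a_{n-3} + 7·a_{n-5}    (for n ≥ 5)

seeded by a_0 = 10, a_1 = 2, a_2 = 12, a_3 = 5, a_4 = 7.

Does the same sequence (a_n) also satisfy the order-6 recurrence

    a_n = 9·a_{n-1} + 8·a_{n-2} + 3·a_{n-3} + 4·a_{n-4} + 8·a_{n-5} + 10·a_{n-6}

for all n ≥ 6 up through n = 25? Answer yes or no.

Terms a_0..a_25: 10, 2, 12, 5, 7, 0, 7, 12, 12, 4, 2, 0, 1, 6, 5, 4, 8, 4, 2, 8, 7, 8, 8, 8, 12, 10
n=6: candidate gives 1, actual a_6 = 7 ✗

no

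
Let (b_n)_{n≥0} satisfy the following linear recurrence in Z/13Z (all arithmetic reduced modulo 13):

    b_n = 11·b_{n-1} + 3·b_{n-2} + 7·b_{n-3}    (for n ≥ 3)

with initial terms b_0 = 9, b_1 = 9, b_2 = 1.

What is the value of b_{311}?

7

b_3 = 11·1 + 3·9 + 7·9 = 10
b_4 = 11·10 + 3·1 + 7·9 = 7
b_5 = 11·7 + 3·10 + 7·1 = 10
b_6 = 11·10 + 3·7 + 7·10 = 6
b_7 = 11·6 + 3·10 + 7·7 = 2
b_8 = 11·2 + 3·6 + 7·10 = 6
Continuing the recurrence:
  b_9 = 10;  b_10 = 12;  b_11 = 9;  b_12 = 10;  b_13 = 0;  b_14 = 2
  b_15 = 1;  b_16 = 4;  b_17 = 9;  b_18 = 1;  b_19 = 1;  b_20 = 12
  b_21 = 12;  b_22 = 6;  b_23 = 4;  b_24 = 3;  b_25 = 9;  b_26 = 6
  b_27 = 10;  b_28 = 9;  b_29 = 2;  b_30 = 2;  b_31 = 0;  b_32 = 7
  b_33 = 0;  b_34 = 8;  b_35 = 7;  b_36 = 10;  b_37 = 5;  b_38 = 4
  b_39 = 12;  b_40 = 10;  b_41 = 5;  b_42 = 0;  b_43 = 7;  b_44 = 8
  b_45 = 5;  b_46 = 11;  b_47 = 10;  b_48 = 9;  b_49 = 11;  b_50 = 10
  b_51 = 11;  b_52 = 7;  b_53 = 11;  b_54 = 11;  b_55 = 8;  b_56 = 3
  b_57 = 4;  b_58 = 5;  b_59 = 10;  b_60 = 10;  b_61 = 6;  b_62 = 10
  b_63 = 3;  b_64 = 1;  b_65 = 12;  b_66 = 0;  b_67 = 4;  b_68 = 11
  b_69 = 3;  b_70 = 3;  b_71 = 2;  b_72 = 0;  b_73 = 1;  b_74 = 12
  b_75 = 5;  b_76 = 7;  b_77 = 7;  b_78 = 3;  b_79 = 12;  b_80 = 8
  b_81 = 2;  b_82 = 0;  b_83 = 10;  b_84 = 7;  b_85 = 3;  b_86 = 7
  b_87 = 5;  b_88 = 6;  b_89 = 0;  b_90 = 1;  b_91 = 1;  b_92 = 1
  b_93 = 8;  b_94 = 7;  b_95 = 4;  b_96 = 4;  b_97 = 1;  b_98 = 12
  b_99 = 7;  b_100 = 3;  b_101 = 8;  b_102 = 3;  b_103 = 0;  b_104 = 0
  b_105 = 8;  b_106 = 10;  b_107 = 4;  b_108 = 0;  b_109 = 4;  b_110 = 7
  b_111 = 11;  b_112 = 1;  b_113 = 2;  b_114 = 11;  b_115 = 4;  b_116 = 0
  b_117 = 11;  b_118 = 6;  b_119 = 8;  b_120 = 1;  b_121 = 12;  b_122 = 9
  b_123 = 12;  b_124 = 9;  b_125 = 3;  b_126 = 1;  b_127 = 5;  b_128 = 1
  b_129 = 7;  b_130 = 11;  b_131 = 6;  b_132 = 5;  b_133 = 7;  b_134 = 4
  b_135 = 9;  b_136 = 4;  b_137 = 8;  b_138 = 7;  b_139 = 12;  b_140 = 1
  b_141 = 5;  b_142 = 12;  b_143 = 11;  b_144 = 10;  b_145 = 6;  b_146 = 4
  b_147 = 2;  b_148 = 11;  b_149 = 12;  b_150 = 10;  b_151 = 2;  b_152 = 6
  b_153 = 12;  b_154 = 8;  b_155 = 10;  b_156 = 10;  b_157 = 1;  b_158 = 7
  b_159 = 7;  b_160 = 1;  b_161 = 3;  b_162 = 7;  b_163 = 2;  b_164 = 12
  b_165 = 5;  b_166 = 1;  b_167 = 6;  b_168 = 0;  b_169 = 12;  b_170 = 5
  b_171 = 0;  b_172 = 8;  b_173 = 6;  b_174 = 12;  b_175 = 11;  b_176 = 4
  b_177 = 5;  b_178 = 1;  b_179 = 2;  b_180 = 8;  b_181 = 10;  b_182 = 5
  b_183 = 11;  b_184 = 11;  b_185 = 7;  b_186 = 5;  b_187 = 10;  b_188 = 5
  b_189 = 3;  b_190 = 1;  b_191 = 3;  b_192 = 5;  b_193 = 6;  b_194 = 11
  b_195 = 5;  b_196 = 0;  b_197 = 1;  b_198 = 7;  b_199 = 2;  b_200 = 11
  b_201 = 7;  b_202 = 7;  b_203 = 6;  b_204 = 6;  b_205 = 3;  b_206 = 2
  b_207 = 8;  b_208 = 11;  b_209 = 3;  b_210 = 5;  b_211 = 11;  b_212 = 1
  b_213 = 1;  b_214 = 0;  b_215 = 10;  b_216 = 0;  b_217 = 4;  b_218 = 10
  b_219 = 5;  b_220 = 9;  b_221 = 2;  b_222 = 6;  b_223 = 5;  b_224 = 9
  b_225 = 0;  b_226 = 10;  b_227 = 4;  b_228 = 9;  b_229 = 12;  b_230 = 5
  b_231 = 11;  b_232 = 12;  b_233 = 5;  b_234 = 12;  b_235 = 10;  b_236 = 12
  b_237 = 12;  b_238 = 4;  b_239 = 8;  b_240 = 2;  b_241 = 9;  b_242 = 5
  b_243 = 5;  b_244 = 3;  b_245 = 5;  b_246 = 8;  b_247 = 7;  b_248 = 6
  b_249 = 0;  b_250 = 2;  b_251 = 12;  b_252 = 8;  b_253 = 8;  b_254 = 1
  b_255 = 0;  b_256 = 7;  b_257 = 6;  b_258 = 9;  b_259 = 10;  b_260 = 10
  b_261 = 8;  b_262 = 6;  b_263 = 4;  b_264 = 1;  b_265 = 0;  b_266 = 5
  b_267 = 10;  b_268 = 8;  b_269 = 10;  b_270 = 9;  b_271 = 3;  b_272 = 0
  b_273 = 7;  b_274 = 7;  b_275 = 7;  b_276 = 4;  b_277 = 10;  b_278 = 2
  b_279 = 2;  b_280 = 7;  b_281 = 6;  b_282 = 10;  b_283 = 8;  b_284 = 4
  b_285 = 8;  b_286 = 0;  b_287 = 0;  b_288 = 4;  b_289 = 5;  b_290 = 2
  b_291 = 0;  b_292 = 2;  b_293 = 10;  b_294 = 12;  b_295 = 7;  b_296 = 1
  b_297 = 12;  b_298 = 2;  b_299 = 0;  b_300 = 12;  b_301 = 3;  b_302 = 4
  b_303 = 7;  b_304 = 6;  b_305 = 11;  b_306 = 6;  b_307 = 11;  b_308 = 8
  b_309 = 7
b_310 = 11·7 + 3·8 + 7·11 = 9
b_311 = 11·9 + 3·7 + 7·8 = 7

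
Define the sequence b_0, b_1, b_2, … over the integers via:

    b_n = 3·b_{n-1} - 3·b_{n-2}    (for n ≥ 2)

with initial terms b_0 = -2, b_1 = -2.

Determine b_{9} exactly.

-162

b_2 = 3·-2 + -3·-2 = 0
b_3 = 3·0 + -3·-2 = 6
b_4 = 3·6 + -3·0 = 18
b_5 = 3·18 + -3·6 = 36
b_6 = 3·36 + -3·18 = 54
b_7 = 3·54 + -3·36 = 54
b_8 = 3·54 + -3·54 = 0
b_9 = 3·0 + -3·54 = -162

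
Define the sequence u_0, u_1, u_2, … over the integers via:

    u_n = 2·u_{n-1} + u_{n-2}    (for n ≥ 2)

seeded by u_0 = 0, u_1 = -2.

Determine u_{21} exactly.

-77227930

u_2 = 2·-2 + 1·0 = -4
u_3 = 2·-4 + 1·-2 = -10
u_4 = 2·-10 + 1·-4 = -24
u_5 = 2·-24 + 1·-10 = -58
u_6 = 2·-58 + 1·-24 = -140
u_7 = 2·-140 + 1·-58 = -338
u_8 = 2·-338 + 1·-140 = -816
u_9 = 2·-816 + 1·-338 = -1970
u_10 = 2·-1970 + 1·-816 = -4756
u_11 = 2·-4756 + 1·-1970 = -11482
u_12 = 2·-11482 + 1·-4756 = -27720
u_13 = 2·-27720 + 1·-11482 = -66922
u_14 = 2·-66922 + 1·-27720 = -161564
u_15 = 2·-161564 + 1·-66922 = -390050
u_16 = 2·-390050 + 1·-161564 = -941664
u_17 = 2·-941664 + 1·-390050 = -2273378
u_18 = 2·-2273378 + 1·-941664 = -5488420
u_19 = 2·-5488420 + 1·-2273378 = -13250218
u_20 = 2·-13250218 + 1·-5488420 = -31988856
u_21 = 2·-31988856 + 1·-13250218 = -77227930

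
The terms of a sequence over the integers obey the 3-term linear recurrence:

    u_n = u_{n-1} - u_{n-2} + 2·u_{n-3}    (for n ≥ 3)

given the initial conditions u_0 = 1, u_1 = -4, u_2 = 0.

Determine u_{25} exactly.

u_3 = 1·0 + -1·-4 + 2·1 = 6
u_4 = 1·6 + -1·0 + 2·-4 = -2
u_5 = 1·-2 + -1·6 + 2·0 = -8
u_6 = 1·-8 + -1·-2 + 2·6 = 6
u_7 = 1·6 + -1·-8 + 2·-2 = 10
u_8 = 1·10 + -1·6 + 2·-8 = -12
u_9 = 1·-12 + -1·10 + 2·6 = -10
u_10 = 1·-10 + -1·-12 + 2·10 = 22
u_11 = 1·22 + -1·-10 + 2·-12 = 8
u_12 = 1·8 + -1·22 + 2·-10 = -34
u_13 = 1·-34 + -1·8 + 2·22 = 2
u_14 = 1·2 + -1·-34 + 2·8 = 52
u_15 = 1·52 + -1·2 + 2·-34 = -18
u_16 = 1·-18 + -1·52 + 2·2 = -66
u_17 = 1·-66 + -1·-18 + 2·52 = 56
u_18 = 1·56 + -1·-66 + 2·-18 = 86
u_19 = 1·86 + -1·56 + 2·-66 = -102
u_20 = 1·-102 + -1·86 + 2·56 = -76
u_21 = 1·-76 + -1·-102 + 2·86 = 198
u_22 = 1·198 + -1·-76 + 2·-102 = 70
u_23 = 1·70 + -1·198 + 2·-76 = -280
u_24 = 1·-280 + -1·70 + 2·198 = 46
u_25 = 1·46 + -1·-280 + 2·70 = 466

466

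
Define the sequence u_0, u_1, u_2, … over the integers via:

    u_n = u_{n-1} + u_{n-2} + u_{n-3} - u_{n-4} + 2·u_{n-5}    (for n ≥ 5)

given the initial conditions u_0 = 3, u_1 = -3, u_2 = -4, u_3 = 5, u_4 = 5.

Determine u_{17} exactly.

17054

u_5 = 1·5 + 1·5 + 1·-4 + -1·-3 + 2·3 = 15
u_6 = 1·15 + 1·5 + 1·5 + -1·-4 + 2·-3 = 23
u_7 = 1·23 + 1·15 + 1·5 + -1·5 + 2·-4 = 30
u_8 = 1·30 + 1·23 + 1·15 + -1·5 + 2·5 = 73
u_9 = 1·73 + 1·30 + 1·23 + -1·15 + 2·5 = 121
u_10 = 1·121 + 1·73 + 1·30 + -1·23 + 2·15 = 231
u_11 = 1·231 + 1·121 + 1·73 + -1·30 + 2·23 = 441
u_12 = 1·441 + 1·231 + 1·121 + -1·73 + 2·30 = 780
u_13 = 1·780 + 1·441 + 1·231 + -1·121 + 2·73 = 1477
u_14 = 1·1477 + 1·780 + 1·441 + -1·231 + 2·121 = 2709
u_15 = 1·2709 + 1·1477 + 1·780 + -1·441 + 2·231 = 4987
u_16 = 1·4987 + 1·2709 + 1·1477 + -1·780 + 2·441 = 9275
u_17 = 1·9275 + 1·4987 + 1·2709 + -1·1477 + 2·780 = 17054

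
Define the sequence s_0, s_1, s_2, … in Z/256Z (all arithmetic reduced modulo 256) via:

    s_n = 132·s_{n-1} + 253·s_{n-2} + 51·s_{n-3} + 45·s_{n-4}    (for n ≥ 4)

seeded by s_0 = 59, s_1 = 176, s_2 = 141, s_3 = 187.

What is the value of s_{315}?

s_4 = 132·187 + 253·141 + 51·176 + 45·59 = 52
s_5 = 132·52 + 253·187 + 51·141 + 45·176 = 166
s_6 = 132·166 + 253·52 + 51·187 + 45·141 = 6
s_7 = 132·6 + 253·166 + 51·52 + 45·187 = 97
s_8 = 132·97 + 253·6 + 51·166 + 45·52 = 40
s_9 = 132·40 + 253·97 + 51·6 + 45·166 = 221
Continuing the recurrence:
  s_10 = 221;  s_11 = 98;  s_12 = 0;  s_13 = 186;  s_14 = 71;  s_15 = 168
  s_16 = 217;  s_17 = 195;  s_18 = 244;  s_19 = 74;  s_20 = 74;  s_21 = 45
  s_22 = 248;  s_23 = 25;  s_24 = 245;  s_25 = 90;  s_26 = 28;  s_27 = 150
  s_28 = 3;  s_29 = 48;  s_30 = 133;  s_31 = 251;  s_32 = 244;  s_33 = 206
  s_34 = 190;  s_35 = 73;  s_36 = 88;  s_37 = 149;  s_38 = 189;  s_39 = 18
  s_40 = 56;  s_41 = 130;  s_42 = 47;  s_43 = 8;  s_44 = 81;  s_45 = 227
  s_46 = 244;  s_47 = 178;  s_48 = 98;  s_49 = 245;  s_50 = 136;  s_51 = 17
  s_52 = 53;  s_53 = 74;  s_54 = 212;  s_55 = 254;  s_56 = 139;  s_57 = 240
  s_58 = 253;  s_59 = 251;  s_60 = 180;  s_61 = 118;  s_62 = 54;  s_63 = 113
  s_64 = 200;  s_65 = 77;  s_66 = 93;  s_67 = 194;  s_68 = 112;  s_69 = 138
  s_70 = 215;  s_71 = 168;  s_72 = 73;  s_73 = 195;  s_74 = 244;  s_75 = 154
  s_76 = 58;  s_77 = 253;  s_78 = 88;  s_79 = 9;  s_80 = 53;  s_81 = 58
  s_82 = 140;  s_83 = 166;  s_84 = 211;  s_85 = 240;  s_86 = 245;  s_87 = 187
  s_88 = 116;  s_89 = 158;  s_90 = 110;  s_91 = 217;  s_92 = 120;  s_93 = 5
  s_94 = 189;  s_95 = 114;  s_96 = 168;  s_97 = 210;  s_98 = 63;  s_99 = 136
  s_100 = 193;  s_101 = 99;  s_102 = 244;  s_103 = 2;  s_104 = 210;  s_105 = 69
  s_106 = 104;  s_107 = 1;  s_108 = 245;  s_109 = 42;  s_110 = 68;  s_111 = 142
  s_112 = 219;  s_113 = 48;  s_114 = 109;  s_115 = 59;  s_116 = 52;  s_117 = 70
  s_118 = 102;  s_119 = 129;  s_120 = 104;  s_121 = 189;  s_122 = 221;  s_123 = 34
  s_124 = 224;  s_125 = 90;  s_126 = 103;  s_127 = 168;  s_128 = 185;  s_129 = 195
  s_130 = 244;  s_131 = 234;  s_132 = 42;  s_133 = 205;  s_134 = 184;  s_135 = 249
  s_136 = 117;  s_137 = 26;  s_138 = 252;  s_139 = 182;  s_140 = 163;  s_141 = 176
  s_142 = 101;  s_143 = 123;  s_144 = 244;  s_145 = 110;  s_146 = 30;  s_147 = 105
  s_148 = 152;  s_149 = 117;  s_150 = 189;  s_151 = 210;  s_152 = 24;  s_153 = 34
  s_154 = 79;  s_155 = 8;  s_156 = 49;  s_157 = 227;  s_158 = 244;  s_159 = 82
  s_160 = 66;  s_161 = 149;  s_162 = 72;  s_163 = 241;  s_164 = 181;  s_165 = 10
  s_166 = 180;  s_167 = 30;  s_168 = 43;  s_169 = 112;  s_170 = 221;  s_171 = 123
  s_172 = 180;  s_173 = 22;  s_174 = 150;  s_175 = 145;  s_176 = 8;  s_177 = 45
  s_178 = 93;  s_179 = 130;  s_180 = 80;  s_181 = 42;  s_182 = 247;  s_183 = 168
  s_184 = 41;  s_185 = 195;  s_186 = 244;  s_187 = 58;  s_188 = 26;  s_189 = 157
  s_190 = 24;  s_191 = 233;  s_192 = 181;  s_193 = 250;  s_194 = 108;  s_195 = 198
  s_196 = 115;  s_197 = 112;  s_198 = 213;  s_199 = 59;  s_200 = 116;  s_201 = 62
  s_202 = 206;  s_203 = 249;  s_204 = 184;  s_205 = 229;  s_206 = 189;  s_207 = 50
  s_208 = 136;  s_209 = 114;  s_210 = 95;  s_211 = 136;  s_212 = 161;  s_213 = 99
  s_214 = 244;  s_215 = 162;  s_216 = 178;  s_217 = 229;  s_218 = 40;  s_219 = 225
  s_220 = 117;  s_221 = 234;  s_222 = 36;  s_223 = 174;  s_224 = 123;  s_225 = 176
  s_226 = 77;  s_227 = 187;  s_228 = 52;  s_229 = 230;  s_230 = 198;  s_231 = 161
  s_232 = 168;  s_233 = 157;  s_234 = 221;  s_235 = 226;  s_236 = 192;  s_237 = 250
  s_238 = 135;  s_239 = 168;  s_240 = 153;  s_241 = 195;  s_242 = 244;  s_243 = 138
  s_244 = 10;  s_245 = 109;  s_246 = 120;  s_247 = 217;  s_248 = 245;  s_249 = 218
  s_250 = 220;  s_251 = 214;  s_252 = 67;  s_253 = 48;  s_254 = 69;  s_255 = 251
  s_256 = 244;  s_257 = 14;  s_258 = 126;  s_259 = 137;  s_260 = 216;  s_261 = 85
  s_262 = 189;  s_263 = 146;  s_264 = 248;  s_265 = 194;  s_266 = 111;  s_267 = 8
  s_268 = 17;  s_269 = 227;  s_270 = 244;  s_271 = 242;  s_272 = 34;  s_273 = 53
  s_274 = 8;  s_275 = 209;  s_276 = 53;  s_277 = 202;  s_278 = 148;  s_279 = 62
  s_280 = 203;  s_281 = 240;  s_282 = 189;  s_283 = 251;  s_284 = 180;  s_285 = 182
  s_286 = 246;  s_287 = 177;  s_288 = 72;  s_289 = 13;  s_290 = 93;  s_291 = 66
  s_292 = 48;  s_293 = 202;  s_294 = 23;  s_295 = 168;  s_296 = 9;  s_297 = 195
  s_298 = 244;  s_299 = 218;  s_300 = 250;  s_301 = 61;  s_302 = 216;  s_303 = 201
  s_304 = 53;  s_305 = 186;  s_306 = 76;  s_307 = 230;  s_308 = 19;  s_309 = 240
  s_310 = 181;  s_311 = 187;  s_312 = 116;  s_313 = 222
s_314 = 132·222 + 253·116 + 51·187 + 45·181 = 46
s_315 = 132·46 + 253·222 + 51·116 + 45·187 = 25

25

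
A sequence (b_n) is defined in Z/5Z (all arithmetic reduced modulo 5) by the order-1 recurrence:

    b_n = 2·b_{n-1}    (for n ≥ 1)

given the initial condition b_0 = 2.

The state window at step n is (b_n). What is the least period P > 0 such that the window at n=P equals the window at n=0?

4

n=0: window = (2)
n=1: window = (4)
n=2: window = (3)
n=3: window = (1)
n=4: window = (2)
window at n=4 equals window at n=0 → period = 4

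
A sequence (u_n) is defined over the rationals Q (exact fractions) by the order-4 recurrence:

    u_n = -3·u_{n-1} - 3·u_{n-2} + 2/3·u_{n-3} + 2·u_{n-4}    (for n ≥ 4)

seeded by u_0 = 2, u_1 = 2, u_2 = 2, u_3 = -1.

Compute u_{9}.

209/9

u_4 = -3·-1 + -3·2 + 2/3·2 + 2·2 = 7/3
u_5 = -3·7/3 + -3·-1 + 2/3·2 + 2·2 = 4/3
u_6 = -3·4/3 + -3·7/3 + 2/3·-1 + 2·2 = -23/3
u_7 = -3·-23/3 + -3·4/3 + 2/3·7/3 + 2·-1 = 167/9
u_8 = -3·167/9 + -3·-23/3 + 2/3·4/3 + 2·7/3 = -244/9
u_9 = -3·-244/9 + -3·167/9 + 2/3·-23/3 + 2·4/3 = 209/9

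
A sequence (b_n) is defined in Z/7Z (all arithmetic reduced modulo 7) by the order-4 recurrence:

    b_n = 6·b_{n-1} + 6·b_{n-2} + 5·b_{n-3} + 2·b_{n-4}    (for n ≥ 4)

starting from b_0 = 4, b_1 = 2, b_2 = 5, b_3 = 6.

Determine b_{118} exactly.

b_4 = 6·6 + 6·5 + 5·2 + 2·4 = 0
b_5 = 6·0 + 6·6 + 5·5 + 2·2 = 2
b_6 = 6·2 + 6·0 + 5·6 + 2·5 = 3
b_7 = 6·3 + 6·2 + 5·0 + 2·6 = 0
b_8 = 6·0 + 6·3 + 5·2 + 2·0 = 0
b_9 = 6·0 + 6·0 + 5·3 + 2·2 = 5
b_10 = 6·5 + 6·0 + 5·0 + 2·3 = 1
b_11 = 6·1 + 6·5 + 5·0 + 2·0 = 1
b_12 = 6·1 + 6·1 + 5·5 + 2·0 = 2
b_13 = 6·2 + 6·1 + 5·1 + 2·5 = 5
b_14 = 6·5 + 6·2 + 5·1 + 2·1 = 0
b_15 = 6·0 + 6·5 + 5·2 + 2·1 = 0
b_16 = 6·0 + 6·0 + 5·5 + 2·2 = 1
b_17 = 6·1 + 6·0 + 5·0 + 2·5 = 2
b_18 = 6·2 + 6·1 + 5·0 + 2·0 = 4
b_19 = 6·4 + 6·2 + 5·1 + 2·0 = 6
b_20 = 6·6 + 6·4 + 5·2 + 2·1 = 2
b_21 = 6·2 + 6·6 + 5·4 + 2·2 = 2
b_22 = 6·2 + 6·2 + 5·6 + 2·4 = 6
b_23 = 6·6 + 6·2 + 5·2 + 2·6 = 0
b_24 = 6·0 + 6·6 + 5·2 + 2·2 = 1
b_25 = 6·1 + 6·0 + 5·6 + 2·2 = 5
b_26 = 6·5 + 6·1 + 5·0 + 2·6 = 6
b_27 = 6·6 + 6·5 + 5·1 + 2·0 = 1
b_28 = 6·1 + 6·6 + 5·5 + 2·1 = 6
b_29 = 6·6 + 6·1 + 5·6 + 2·5 = 5
b_30 = 6·5 + 6·6 + 5·1 + 2·6 = 6
b_31 = 6·6 + 6·5 + 5·6 + 2·1 = 0
b_32 = 6·0 + 6·6 + 5·5 + 2·6 = 3
b_33 = 6·3 + 6·0 + 5·6 + 2·5 = 2
b_34 = 6·2 + 6·3 + 5·0 + 2·6 = 0
b_35 = 6·0 + 6·2 + 5·3 + 2·0 = 6
b_36 = 6·6 + 6·0 + 5·2 + 2·3 = 3
b_37 = 6·3 + 6·6 + 5·0 + 2·2 = 2
b_38 = 6·2 + 6·3 + 5·6 + 2·0 = 4
b_39 = 6·4 + 6·2 + 5·3 + 2·6 = 0
b_40 = 6·0 + 6·4 + 5·2 + 2·3 = 5
b_41 = 6·5 + 6·0 + 5·4 + 2·2 = 5
b_42 = 6·5 + 6·5 + 5·0 + 2·4 = 5
b_43 = 6·5 + 6·5 + 5·5 + 2·0 = 1
b_44 = 6·1 + 6·5 + 5·5 + 2·5 = 1
b_45 = 6·1 + 6·1 + 5·5 + 2·5 = 5
b_46 = 6·5 + 6·1 + 5·1 + 2·5 = 2
b_47 = 6·2 + 6·5 + 5·1 + 2·1 = 0
b_48 = 6·0 + 6·2 + 5·5 + 2·1 = 4
b_49 = 6·4 + 6·0 + 5·2 + 2·5 = 2
b_50 = 6·2 + 6·4 + 5·0 + 2·2 = 5
b_51 = 6·5 + 6·2 + 5·4 + 2·0 = 6
(b_48, b_49, b_50, b_51) = (4, 2, 5, 6) = (b_0, b_1, b_2, b_3), so the sequence has period 48.
118 ≡ 22 (mod 48), hence b_118 = b_22 = 6.

6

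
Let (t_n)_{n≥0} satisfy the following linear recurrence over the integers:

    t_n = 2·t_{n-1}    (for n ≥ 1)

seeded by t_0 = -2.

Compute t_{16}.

t_1 = 2·-2 = -4
t_2 = 2·-4 = -8
t_3 = 2·-8 = -16
t_4 = 2·-16 = -32
t_5 = 2·-32 = -64
t_6 = 2·-64 = -128
t_7 = 2·-128 = -256
t_8 = 2·-256 = -512
t_9 = 2·-512 = -1024
t_10 = 2·-1024 = -2048
t_11 = 2·-2048 = -4096
t_12 = 2·-4096 = -8192
t_13 = 2·-8192 = -16384
t_14 = 2·-16384 = -32768
t_15 = 2·-32768 = -65536
t_16 = 2·-65536 = -131072

-131072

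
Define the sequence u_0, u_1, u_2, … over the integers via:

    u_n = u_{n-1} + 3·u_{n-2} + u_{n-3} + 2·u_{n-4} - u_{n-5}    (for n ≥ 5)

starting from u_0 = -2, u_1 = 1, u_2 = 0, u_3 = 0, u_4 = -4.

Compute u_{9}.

u_5 = 1·-4 + 3·0 + 1·0 + 2·1 + -1·-2 = 0
u_6 = 1·0 + 3·-4 + 1·0 + 2·0 + -1·1 = -13
u_7 = 1·-13 + 3·0 + 1·-4 + 2·0 + -1·0 = -17
u_8 = 1·-17 + 3·-13 + 1·0 + 2·-4 + -1·0 = -64
u_9 = 1·-64 + 3·-17 + 1·-13 + 2·0 + -1·-4 = -124

-124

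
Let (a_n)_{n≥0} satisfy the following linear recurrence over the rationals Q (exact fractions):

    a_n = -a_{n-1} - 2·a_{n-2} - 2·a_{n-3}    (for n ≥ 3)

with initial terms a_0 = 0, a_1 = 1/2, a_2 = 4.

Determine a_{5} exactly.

6

a_3 = -1·4 + -2·1/2 + -2·0 = -5
a_4 = -1·-5 + -2·4 + -2·1/2 = -4
a_5 = -1·-4 + -2·-5 + -2·4 = 6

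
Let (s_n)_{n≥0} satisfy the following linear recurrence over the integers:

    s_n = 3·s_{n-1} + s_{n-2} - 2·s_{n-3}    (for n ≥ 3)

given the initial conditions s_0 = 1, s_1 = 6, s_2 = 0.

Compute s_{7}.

s_3 = 3·0 + 1·6 + -2·1 = 4
s_4 = 3·4 + 1·0 + -2·6 = 0
s_5 = 3·0 + 1·4 + -2·0 = 4
s_6 = 3·4 + 1·0 + -2·4 = 4
s_7 = 3·4 + 1·4 + -2·0 = 16

16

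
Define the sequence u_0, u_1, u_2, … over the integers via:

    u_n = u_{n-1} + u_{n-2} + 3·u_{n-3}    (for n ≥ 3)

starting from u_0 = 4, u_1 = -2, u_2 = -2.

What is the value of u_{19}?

u_3 = 1·-2 + 1·-2 + 3·4 = 8
u_4 = 1·8 + 1·-2 + 3·-2 = 0
u_5 = 1·0 + 1·8 + 3·-2 = 2
u_6 = 1·2 + 1·0 + 3·8 = 26
u_7 = 1·26 + 1·2 + 3·0 = 28
u_8 = 1·28 + 1·26 + 3·2 = 60
u_9 = 1·60 + 1·28 + 3·26 = 166
u_10 = 1·166 + 1·60 + 3·28 = 310
u_11 = 1·310 + 1·166 + 3·60 = 656
u_12 = 1·656 + 1·310 + 3·166 = 1464
u_13 = 1·1464 + 1·656 + 3·310 = 3050
u_14 = 1·3050 + 1·1464 + 3·656 = 6482
u_15 = 1·6482 + 1·3050 + 3·1464 = 13924
u_16 = 1·13924 + 1·6482 + 3·3050 = 29556
u_17 = 1·29556 + 1·13924 + 3·6482 = 62926
u_18 = 1·62926 + 1·29556 + 3·13924 = 134254
u_19 = 1·134254 + 1·62926 + 3·29556 = 285848

285848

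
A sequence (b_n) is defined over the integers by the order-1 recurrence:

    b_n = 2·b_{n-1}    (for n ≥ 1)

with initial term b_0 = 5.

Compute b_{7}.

640

b_1 = 2·5 = 10
b_2 = 2·10 = 20
b_3 = 2·20 = 40
b_4 = 2·40 = 80
b_5 = 2·80 = 160
b_6 = 2·160 = 320
b_7 = 2·320 = 640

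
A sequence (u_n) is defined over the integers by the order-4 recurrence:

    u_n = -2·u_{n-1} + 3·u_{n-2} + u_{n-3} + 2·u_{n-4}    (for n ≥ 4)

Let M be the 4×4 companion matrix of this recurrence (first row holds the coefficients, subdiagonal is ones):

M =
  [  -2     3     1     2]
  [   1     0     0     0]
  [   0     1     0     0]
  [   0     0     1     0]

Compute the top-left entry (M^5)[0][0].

-172

(M^5)[0][0] is the top entry after applying M 5 times to the unit state (1, 0, 0, 0). Equivalently it is h_{8} for the auxiliary sequence (h_n) obeying the same recurrence with h_3 = 1 and h_i = 0 for 0 ≤ i < 3:
h_4 = -2·1 + 3·0 + 1·0 + 2·0 = -2
h_5 = -2·-2 + 3·1 + 1·0 + 2·0 = 7
h_6 = -2·7 + 3·-2 + 1·1 + 2·0 = -19
h_7 = -2·-19 + 3·7 + 1·-2 + 2·1 = 59
h_8 = -2·59 + 3·-19 + 1·7 + 2·-2 = -172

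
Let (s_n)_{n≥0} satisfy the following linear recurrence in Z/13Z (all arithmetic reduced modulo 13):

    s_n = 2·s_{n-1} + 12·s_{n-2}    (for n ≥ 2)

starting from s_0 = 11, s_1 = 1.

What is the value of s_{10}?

s_2 = 2·1 + 12·11 = 4
s_3 = 2·4 + 12·1 = 7
s_4 = 2·7 + 12·4 = 10
s_5 = 2·10 + 12·7 = 0
s_6 = 2·0 + 12·10 = 3
s_7 = 2·3 + 12·0 = 6
s_8 = 2·6 + 12·3 = 9
s_9 = 2·9 + 12·6 = 12
s_10 = 2·12 + 12·9 = 2

2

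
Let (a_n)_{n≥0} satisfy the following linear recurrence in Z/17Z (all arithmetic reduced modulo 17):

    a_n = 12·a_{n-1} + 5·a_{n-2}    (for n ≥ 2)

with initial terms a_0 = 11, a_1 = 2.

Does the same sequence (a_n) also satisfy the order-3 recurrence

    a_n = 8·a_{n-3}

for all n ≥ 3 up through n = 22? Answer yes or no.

no

Terms a_0..a_22: 11, 2, 11, 6, 8, 7, 5, 10, 9, 5, 3, 10, 16, 4, 9, 9, 0, 11, 13, 7, 13, 4, 11
n=3: candidate gives 3, actual a_3 = 6 ✗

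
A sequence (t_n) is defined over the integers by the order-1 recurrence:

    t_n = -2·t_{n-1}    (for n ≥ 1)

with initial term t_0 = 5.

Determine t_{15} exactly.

-163840

t_1 = -2·5 = -10
t_2 = -2·-10 = 20
t_3 = -2·20 = -40
t_4 = -2·-40 = 80
t_5 = -2·80 = -160
t_6 = -2·-160 = 320
t_7 = -2·320 = -640
t_8 = -2·-640 = 1280
t_9 = -2·1280 = -2560
t_10 = -2·-2560 = 5120
t_11 = -2·5120 = -10240
t_12 = -2·-10240 = 20480
t_13 = -2·20480 = -40960
t_14 = -2·-40960 = 81920
t_15 = -2·81920 = -163840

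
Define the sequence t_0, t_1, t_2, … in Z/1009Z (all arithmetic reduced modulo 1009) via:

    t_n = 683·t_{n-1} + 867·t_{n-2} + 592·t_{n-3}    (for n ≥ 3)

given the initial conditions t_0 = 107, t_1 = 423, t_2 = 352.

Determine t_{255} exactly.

t_3 = 683·352 + 867·423 + 592·107 = 525
t_4 = 683·525 + 867·352 + 592·423 = 21
t_5 = 683·21 + 867·525 + 592·352 = 863
t_6 = 683·863 + 867·21 + 592·525 = 246
t_7 = 683·246 + 867·863 + 592·21 = 391
t_8 = 683·391 + 867·246 + 592·863 = 393
Continuing the recurrence:
  t_9 = 334;  t_10 = 188;  t_11 = 842;  t_12 = 467;  t_13 = 930;  t_14 = 827
  t_15 = 927;  t_16 = 763;  t_17 = 240;  t_18 = 976;  t_19 = 558;  t_20 = 173
  t_21 = 216;  t_22 = 257;  t_23 = 70;  t_24 = 955;  t_25 = 386;  t_26 = 965
  t_27 = 212;  t_28 = 172;  t_29 = 784;  t_30 = 882;  t_31 = 619;  t_32 = 875
  t_33 = 673;  t_34 = 602;  t_35 = 166;  t_36 = 512;  t_37 = 424;  t_38 = 352
  t_39 = 1;  t_40 = 916;  t_41 = 436;  t_42 = 814;  t_43 = 79;  t_44 = 735
  t_45 = 1008;  t_46 = 237;  t_47 = 814;  t_48 = 63;  t_49 = 142;  t_50 = 852
  t_51 = 711;  t_52 = 697;  t_53 = 634;  t_54 = 228;  t_55 = 54;  t_56 = 450
  t_57 = 788;  t_58 = 763;  t_59 = 612;  t_60 = 225;  t_61 = 850;  t_62 = 786
  t_63 = 442;  t_64 = 291;  t_65 = 946;  t_66 = 738;  t_67 = 161;  t_68 = 159
  t_69 = 978;  t_70 = 102;  t_71 = 702;  t_72 = 652;  t_73 = 398;  t_74 = 533
  t_75 = 324;  t_76 = 829;  t_77 = 283;  t_78 = 1003;  t_79 = 506;  t_80 = 405
  t_81 = 420;  t_82 = 186;  t_83 = 422;  t_84 = 909;  t_85 = 50;  t_86 = 519
  t_87 = 612;  t_88 = 568;  t_89 = 870;  t_90 = 46;  t_91 = 965;  t_92 = 190
  t_93 = 801;  t_94 = 654;  t_95 = 451;  t_96 = 210;  t_97 = 398;  t_98 = 470
  t_99 = 349;  t_100 = 616;  t_101 = 623;  t_102 = 794;  t_103 = 209;  t_104 = 260
  t_105 = 442;  t_106 = 229;  t_107 = 358;  t_108 = 439;  t_109 = 140;  t_110 = 31
  t_111 = 859;  t_112 = 244;  t_113 = 468;  t_114 = 450;  t_115 = 913;  t_116 = 274
  t_117 = 7;  t_118 = 860;  t_119 = 925;  t_120 = 218;  t_121 = 975;  t_122 = 21
  t_123 = 913;  t_124 = 114;  t_125 = 1008;  t_126 = 963;  t_127 = 897;  t_128 = 74
  t_129 = 872;  t_130 = 138;  t_131 = 112;  t_132 = 12;  t_133 = 331;  t_134 = 81
  t_135 = 290;  t_136 = 109;  t_137 = 499;  t_138 = 591;  t_139 = 786;  t_140 = 655
  t_141 = 514;  t_142 = 920;  t_143 = 726;  t_144 = 539;  t_145 = 467;  t_146 = 221
  t_147 = 117;  t_148 = 95;  t_149 = 510;  t_150 = 504;  t_151 = 127;  t_152 = 267
  t_153 = 573;  t_154 = 813;  t_155 = 343;  t_156 = 962;  t_157 = 925;  t_158 = 1008
  t_159 = 574;  t_160 = 405;  t_161 = 787;  t_162 = 511;  t_163 = 771;  t_164 = 736
  t_165 = 517;  t_166 = 749;  t_167 = 71;  t_168 = 994;  t_169 = 310;  t_170 = 615
  t_171 = 878;  t_172 = 663;  t_173 = 59;  t_174 = 778;  t_175 = 329;  t_176 = 836
  t_177 = 62;  t_178 = 349;  t_179 = 13;  t_180 = 61;  t_181 = 229;  t_182 = 55
  t_183 = 799;  t_184 = 472;  t_185 = 327;  t_186 = 718;  t_187 = 940;  t_188 = 105
  t_189 = 51;  t_190 = 264;  t_191 = 133;  t_192 = 805;  t_193 = 88;  t_194 = 314
  t_195 = 478;  t_196 = 3;  t_197 = 999;  t_198 = 263;  t_199 = 196;  t_200 = 801
  t_201 = 935;  t_202 = 180;  t_203 = 222;  t_204 = 529;  t_205 = 455;  t_206 = 804
  t_207 = 580;  t_208 = 418;  t_209 = 45;  t_210 = 940;  t_211 = 211;  t_212 = 949
  t_213 = 209;  t_214 = 722;  t_215 = 112;  t_216 = 836;  t_217 = 751;  t_218 = 421
  t_219 = 792;  t_220 = 493;  t_221 = 266;  t_222 = 361;  t_223 = 183;  t_224 = 138
  t_225 = 469;  t_226 = 422;  t_227 = 624;  t_228 = 174;  t_229 = 565;  t_230 = 79
  t_231 = 51;  t_232 = 909;  t_233 = 487;  t_234 = 656;  t_235 = 850;  t_236 = 790
  t_237 = 22;  t_238 = 428;  t_239 = 130;  t_240 = 678;  t_241 = 771;  t_242 = 759
  t_243 = 64;  t_244 = 874;  t_245 = 939;  t_246 = 167;  t_247 = 694;  t_248 = 203
  t_249 = 732;  t_250 = 112;  t_251 = 909;  t_252 = 26;  t_253 = 389
t_254 = 683·389 + 867·26 + 592·909 = 995
t_255 = 683·995 + 867·389 + 592·26 = 33

33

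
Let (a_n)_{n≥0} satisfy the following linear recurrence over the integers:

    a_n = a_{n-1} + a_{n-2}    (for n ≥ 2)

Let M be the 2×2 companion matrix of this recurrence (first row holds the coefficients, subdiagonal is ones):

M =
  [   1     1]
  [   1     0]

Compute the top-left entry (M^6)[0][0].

(M^6)[0][0] is the top entry after applying M 6 times to the unit state (1, 0). Equivalently it is h_{7} for the auxiliary sequence (h_n) obeying the same recurrence with h_1 = 1 and h_i = 0 for 0 ≤ i < 1:
h_2 = 1·1 + 1·0 = 1
h_3 = 1·1 + 1·1 = 2
h_4 = 1·2 + 1·1 = 3
h_5 = 1·3 + 1·2 = 5
h_6 = 1·5 + 1·3 = 8
h_7 = 1·8 + 1·5 = 13

13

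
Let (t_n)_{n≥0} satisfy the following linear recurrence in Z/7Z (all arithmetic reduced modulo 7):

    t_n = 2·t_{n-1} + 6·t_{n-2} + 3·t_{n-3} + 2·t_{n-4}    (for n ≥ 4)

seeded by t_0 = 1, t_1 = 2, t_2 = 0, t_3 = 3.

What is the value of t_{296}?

t_4 = 2·3 + 6·0 + 3·2 + 2·1 = 0
t_5 = 2·0 + 6·3 + 3·0 + 2·2 = 1
t_6 = 2·1 + 6·0 + 3·3 + 2·0 = 4
t_7 = 2·4 + 6·1 + 3·0 + 2·3 = 6
t_8 = 2·6 + 6·4 + 3·1 + 2·0 = 4
t_9 = 2·4 + 6·6 + 3·4 + 2·1 = 2
Continuing the recurrence:
  t_10 = 5;  t_11 = 4;  t_12 = 3;  t_13 = 0;  t_14 = 5;  t_15 = 6
  t_16 = 6;  t_17 = 0;  t_18 = 1;  t_19 = 4;  t_20 = 5;  t_21 = 2
  t_22 = 6;  t_23 = 5;  t_24 = 6;  t_25 = 1;  t_26 = 2;  t_27 = 3
  t_28 = 5;  t_29 = 1;  t_30 = 3;  t_31 = 5;  t_32 = 6;  t_33 = 4
  t_34 = 2;  t_35 = 0;  t_36 = 1;  t_37 = 2;  t_38 = 0;  t_39 = 1
  t_40 = 3;  t_41 = 2;  t_42 = 4;  t_43 = 3;  t_44 = 0;  t_45 = 6
  t_46 = 1;  t_47 = 2;  t_48 = 0;  t_49 = 6;  t_50 = 6;  t_51 = 3
  t_52 = 4;  t_53 = 0;  t_54 = 3;  t_55 = 3;  t_56 = 4;  t_57 = 0
  t_58 = 4;  t_59 = 5;  t_60 = 0;  t_61 = 0;  t_62 = 2;  t_63 = 0
  t_64 = 5;  t_65 = 2;  t_66 = 3;  t_67 = 5;  t_68 = 2;  t_69 = 5
  t_70 = 1;  t_71 = 6;  t_72 = 2;  t_73 = 4;  t_74 = 5;  t_75 = 3
  t_76 = 3;  t_77 = 5;  t_78 = 5;  t_79 = 6;  t_80 = 0;  t_81 = 5
  t_82 = 3;  t_83 = 6;  t_84 = 3;  t_85 = 5;  t_86 = 3;  t_87 = 1
  t_88 = 6;  t_89 = 2;  t_90 = 0;  t_91 = 4;  t_92 = 5;  t_93 = 3
  t_94 = 6;  t_95 = 4;  t_96 = 0;  t_97 = 6;  t_98 = 1;  t_99 = 4
  t_100 = 4;  t_101 = 5;  t_102 = 6;  t_103 = 6;  t_104 = 1;  t_105 = 3
  t_106 = 0;  t_107 = 5;  t_108 = 0;  t_109 = 1;  t_110 = 3;  t_111 = 1
  t_112 = 2;  t_113 = 0;  t_114 = 0;  t_115 = 1;  t_116 = 6;  t_117 = 4
  t_118 = 5;  t_119 = 5;  t_120 = 1;  t_121 = 6;  t_122 = 1;  t_123 = 2
  t_124 = 2;  t_125 = 3;  t_126 = 5;  t_127 = 3;  t_128 = 0;  t_129 = 4
  t_130 = 6;  t_131 = 0;  t_132 = 6;  t_133 = 3;  t_134 = 5;  t_135 = 4
  t_136 = 3;  t_137 = 2;  t_138 = 2;  t_139 = 5;  t_140 = 6;  t_141 = 3
  t_142 = 5;  t_143 = 0;  t_144 = 2;  t_145 = 4;  t_146 = 2;  t_147 = 6
  t_148 = 5;  t_149 = 4;  t_150 = 4;  t_151 = 3;  t_152 = 3;  t_153 = 2
  t_154 = 4;  t_155 = 0;  t_156 = 1;  t_157 = 4;  t_158 = 1;  t_159 = 1
  t_160 = 1;  t_161 = 5;  t_162 = 0;  t_163 = 0;  t_164 = 3;  t_165 = 2
  t_166 = 1;  t_167 = 2;  t_168 = 1;  t_169 = 0;  t_170 = 0;  t_171 = 0
  t_172 = 2;  t_173 = 4;  t_174 = 6;  t_175 = 0;  t_176 = 3;  t_177 = 4
  t_178 = 3;  t_179 = 4;  t_180 = 2;  t_181 = 3;  t_182 = 1;  t_183 = 6
  t_184 = 3;  t_185 = 2;  t_186 = 0;  t_187 = 5;  t_188 = 1;  t_189 = 1
  t_190 = 2;  t_191 = 2;  t_192 = 0;  t_193 = 6;  t_194 = 1;  t_195 = 0
  t_196 = 3;  t_197 = 0;  t_198 = 6;  t_199 = 0;  t_200 = 0;  t_201 = 4
  t_202 = 6;  t_203 = 1;  t_204 = 1;  t_205 = 6;  t_206 = 5;  t_207 = 2
  t_208 = 5;  t_209 = 0;  t_210 = 4;  t_211 = 6;  t_212 = 4;  t_213 = 0
  t_214 = 1;  t_215 = 5;  t_216 = 3;  t_217 = 4;  t_218 = 1;  t_219 = 3
  t_220 = 2;  t_221 = 5;  t_222 = 5;  t_223 = 3;  t_224 = 6;  t_225 = 6
  t_226 = 4;  t_227 = 5;  t_228 = 1;  t_229 = 0;  t_230 = 1;  t_231 = 1
  t_232 = 3;  t_233 = 1;  t_234 = 4;  t_235 = 4;  t_236 = 6;  t_237 = 1
  t_238 = 2;  t_239 = 1;  t_240 = 1;  t_241 = 2;  t_242 = 3;  t_243 = 2
  t_244 = 2;  t_245 = 1;  t_246 = 5;  t_247 = 5;  t_248 = 5;  t_249 = 1
  t_250 = 1;  t_251 = 5;  t_252 = 1;  t_253 = 2;  t_254 = 6;  t_255 = 2
  t_256 = 6;  t_257 = 4;  t_258 = 6;  t_259 = 2;  t_260 = 1;  t_261 = 5
  t_262 = 6;  t_263 = 0;  t_264 = 4;  t_265 = 1;  t_266 = 3;  t_267 = 3
  t_268 = 0;  t_269 = 1;  t_270 = 3;  t_271 = 4;  t_272 = 1;  t_273 = 2
  t_274 = 0;  t_275 = 2;  t_276 = 5;  t_277 = 5;  t_278 = 4;  t_279 = 1
  t_280 = 2;  t_281 = 4;  t_282 = 3;  t_283 = 3;  t_284 = 5;  t_285 = 3
  t_286 = 2;  t_287 = 1;  t_288 = 5;  t_289 = 0;  t_290 = 2;  t_291 = 0
  t_292 = 1;  t_293 = 1;  t_294 = 5
t_295 = 2·5 + 6·1 + 3·1 + 2·0 = 5
t_296 = 2·5 + 6·5 + 3·1 + 2·1 = 3

3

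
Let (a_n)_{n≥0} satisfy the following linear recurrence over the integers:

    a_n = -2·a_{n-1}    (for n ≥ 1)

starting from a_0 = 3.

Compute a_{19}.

a_1 = -2·3 = -6
a_2 = -2·-6 = 12
a_3 = -2·12 = -24
a_4 = -2·-24 = 48
a_5 = -2·48 = -96
a_6 = -2·-96 = 192
a_7 = -2·192 = -384
a_8 = -2·-384 = 768
a_9 = -2·768 = -1536
a_10 = -2·-1536 = 3072
a_11 = -2·3072 = -6144
a_12 = -2·-6144 = 12288
a_13 = -2·12288 = -24576
a_14 = -2·-24576 = 49152
a_15 = -2·49152 = -98304
a_16 = -2·-98304 = 196608
a_17 = -2·196608 = -393216
a_18 = -2·-393216 = 786432
a_19 = -2·786432 = -1572864

-1572864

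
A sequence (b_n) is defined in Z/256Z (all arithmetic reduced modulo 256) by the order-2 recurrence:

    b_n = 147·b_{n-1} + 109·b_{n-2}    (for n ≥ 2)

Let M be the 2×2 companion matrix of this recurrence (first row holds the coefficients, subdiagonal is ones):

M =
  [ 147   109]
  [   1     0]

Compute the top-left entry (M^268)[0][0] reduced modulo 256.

(M^268)[0][0] is the top entry after applying M 268 times to the unit state (1, 0). Equivalently it is h_{269} for the auxiliary sequence (h_n) obeying the same recurrence with h_1 = 1 and h_i = 0 for 0 ≤ i < 1:
h_2 = 147·1 + 109·0 = 147
h_3 = 147·147 + 109·1 = 214
h_4 = 147·214 + 109·147 = 121
h_5 = 147·121 + 109·214 = 153
h_6 = 147·153 + 109·121 = 96
h_7 = 147·96 + 109·153 = 69
Continuing the recurrence:
  h_8 = 127;  h_9 = 78;  h_10 = 221;  h_11 = 29;  h_12 = 192;  h_13 = 153
  h_14 = 155;  h_15 = 38;  h_16 = 209;  h_17 = 49;  h_18 = 32;  h_19 = 61
  h_20 = 167;  h_21 = 222;  h_22 = 149;  h_23 = 21;  h_24 = 128;  h_25 = 113
  h_26 = 99;  h_27 = 246;  h_28 = 105;  h_29 = 9;  h_30 = 224;  h_31 = 117
  h_32 = 143;  h_33 = 238;  h_34 = 141;  h_35 = 77;  h_36 = 64;  h_37 = 137
  h_38 = 235;  h_39 = 70;  h_40 = 65;  h_41 = 33;  h_42 = 160;  h_43 = 237
  h_44 = 55;  h_45 = 126;  h_46 = 197;  h_47 = 197;  h_48 = 0;  h_49 = 225
  h_50 = 51;  h_51 = 22;  h_52 = 89;  h_53 = 121;  h_54 = 96;  h_55 = 165
  h_56 = 159;  h_57 = 142;  h_58 = 61;  h_59 = 125;  h_60 = 192;  h_61 = 121
  h_62 = 59;  h_63 = 102;  h_64 = 177;  h_65 = 17;  h_66 = 32;  h_67 = 157
  h_68 = 199;  h_69 = 30;  h_70 = 245;  h_71 = 117;  h_72 = 128;  h_73 = 81
  h_74 = 3;  h_75 = 54;  h_76 = 73;  h_77 = 233;  h_78 = 224;  h_79 = 213
  h_80 = 175;  h_81 = 46;  h_82 = 237;  h_83 = 173;  h_84 = 64;  h_85 = 105
  h_86 = 139;  h_87 = 134;  h_88 = 33;  h_89 = 1;  h_90 = 160;  h_91 = 77
  h_92 = 87;  h_93 = 190;  h_94 = 37;  h_95 = 37;  h_96 = 0;  h_97 = 193
  h_98 = 211;  h_99 = 86;  h_100 = 57;  h_101 = 89;  h_102 = 96;  h_103 = 5
  h_104 = 191;  h_105 = 206;  h_106 = 157;  h_107 = 221;  h_108 = 192;  h_109 = 89
  h_110 = 219;  h_111 = 166;  h_112 = 145;  h_113 = 241;  h_114 = 32;  h_115 = 253
  h_116 = 231;  h_117 = 94;  h_118 = 85;  h_119 = 213;  h_120 = 128;  h_121 = 49
  h_122 = 163;  h_123 = 118;  h_124 = 41;  h_125 = 201;  h_126 = 224;  h_127 = 53
  h_128 = 207;  h_129 = 110;  h_130 = 77;  h_131 = 13;  h_132 = 64;  h_133 = 73
  h_134 = 43;  h_135 = 198;  h_136 = 1;  h_137 = 225;  h_138 = 160;  h_139 = 173
  h_140 = 119;  h_141 = 254;  h_142 = 133;  h_143 = 133;  h_144 = 0;  h_145 = 161
  h_146 = 115;  h_147 = 150;  h_148 = 25;  h_149 = 57;  h_150 = 96;  h_151 = 101
  h_152 = 223;  h_153 = 14;  h_154 = 253;  h_155 = 61;  h_156 = 192;  h_157 = 57
  h_158 = 123;  h_159 = 230;  h_160 = 113;  h_161 = 209;  h_162 = 32;  h_163 = 93
  h_164 = 7;  h_165 = 158;  h_166 = 181;  h_167 = 53;  h_168 = 128;  h_169 = 17
  h_170 = 67;  h_171 = 182;  h_172 = 9;  h_173 = 169;  h_174 = 224;  h_175 = 149
  h_176 = 239;  h_177 = 174;  h_178 = 173;  h_179 = 109;  h_180 = 64;  h_181 = 41
  h_182 = 203;  h_183 = 6;  h_184 = 225;  h_185 = 193;  h_186 = 160;  h_187 = 13
  h_188 = 151;  h_189 = 62;  h_190 = 229;  h_191 = 229;  h_192 = 0;  h_193 = 129
  h_194 = 19;  h_195 = 214;  h_196 = 249;  h_197 = 25;  h_198 = 96;  h_199 = 197
  h_200 = 255;  h_201 = 78;  h_202 = 93;  h_203 = 157;  h_204 = 192;  h_205 = 25
  h_206 = 27;  h_207 = 38;  h_208 = 81;  h_209 = 177;  h_210 = 32;  h_211 = 189
  h_212 = 39;  h_213 = 222;  h_214 = 21;  h_215 = 149;  h_216 = 128;  h_217 = 241
  h_218 = 227;  h_219 = 246;  h_220 = 233;  h_221 = 137;  h_222 = 224;  h_223 = 245
  h_224 = 15;  h_225 = 238;  h_226 = 13;  h_227 = 205;  h_228 = 64;  h_229 = 9
  h_230 = 107;  h_231 = 70;  h_232 = 193;  h_233 = 161;  h_234 = 160;  h_235 = 109
  h_236 = 183;  h_237 = 126;  h_238 = 69;  h_239 = 69;  h_240 = 0;  h_241 = 97
  h_242 = 179;  h_243 = 22;  h_244 = 217;  h_245 = 249;  h_246 = 96;  h_247 = 37
  h_248 = 31;  h_249 = 142;  h_250 = 189;  h_251 = 253;  h_252 = 192;  h_253 = 249
  h_254 = 187;  h_255 = 102;  h_256 = 49;  h_257 = 145;  h_258 = 32;  h_259 = 29
  h_260 = 71;  h_261 = 30;  h_262 = 117;  h_263 = 245;  h_264 = 128;  h_265 = 209
  h_266 = 131;  h_267 = 54
h_268 = 147·54 + 109·131 = 201
h_269 = 147·201 + 109·54 = 105

105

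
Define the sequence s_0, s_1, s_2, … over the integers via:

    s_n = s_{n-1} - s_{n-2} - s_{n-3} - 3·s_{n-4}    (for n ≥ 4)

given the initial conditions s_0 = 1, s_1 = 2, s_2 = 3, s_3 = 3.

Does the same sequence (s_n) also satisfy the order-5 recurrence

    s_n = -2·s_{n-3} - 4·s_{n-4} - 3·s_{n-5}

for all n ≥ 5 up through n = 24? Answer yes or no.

yes

Terms s_0..s_24: 1, 2, 3, 3, -5, -17, -24, -11, 45, 131, 169, 26, -409, -997, -1121, 207, 3552, 7457, 7061, -4569, -29743, -54606, -41477, 56579, 241891
n=5: candidate gives -17, actual s_5 = -17 ✓
n=6: candidate gives -24, actual s_6 = -24 ✓
n=7: candidate gives -11, actual s_7 = -11 ✓
n=8: candidate gives 45, actual s_8 = 45 ✓
n=9: candidate gives 131, actual s_9 = 131 ✓
n=10: candidate gives 169, actual s_10 = 169 ✓
n=11: candidate gives 26, actual s_11 = 26 ✓
n=12: candidate gives -409, actual s_12 = -409 ✓
n=13: candidate gives -997, actual s_13 = -997 ✓
n=14: candidate gives -1121, actual s_14 = -1121 ✓
n=15: candidate gives 207, actual s_15 = 207 ✓
n=16: candidate gives 3552, actual s_16 = 3552 ✓
n=17: candidate gives 7457, actual s_17 = 7457 ✓
n=18: candidate gives 7061, actual s_18 = 7061 ✓
n=19: candidate gives -4569, actual s_19 = -4569 ✓
n=20: candidate gives -29743, actual s_20 = -29743 ✓
n=21: candidate gives -54606, actual s_21 = -54606 ✓
n=22: candidate gives -41477, actual s_22 = -41477 ✓
n=23: candidate gives 56579, actual s_23 = 56579 ✓
n=24: candidate gives 241891, actual s_24 = 241891 ✓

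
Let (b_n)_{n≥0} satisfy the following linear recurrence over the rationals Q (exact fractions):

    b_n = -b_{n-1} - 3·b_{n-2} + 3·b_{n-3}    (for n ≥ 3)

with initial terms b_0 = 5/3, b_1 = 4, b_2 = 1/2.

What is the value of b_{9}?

b_3 = -1·1/2 + -3·4 + 3·5/3 = -15/2
b_4 = -1·-15/2 + -3·1/2 + 3·4 = 18
b_5 = -1·18 + -3·-15/2 + 3·1/2 = 6
b_6 = -1·6 + -3·18 + 3·-15/2 = -165/2
b_7 = -1·-165/2 + -3·6 + 3·18 = 237/2
b_8 = -1·237/2 + -3·-165/2 + 3·6 = 147
b_9 = -1·147 + -3·237/2 + 3·-165/2 = -750

-750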